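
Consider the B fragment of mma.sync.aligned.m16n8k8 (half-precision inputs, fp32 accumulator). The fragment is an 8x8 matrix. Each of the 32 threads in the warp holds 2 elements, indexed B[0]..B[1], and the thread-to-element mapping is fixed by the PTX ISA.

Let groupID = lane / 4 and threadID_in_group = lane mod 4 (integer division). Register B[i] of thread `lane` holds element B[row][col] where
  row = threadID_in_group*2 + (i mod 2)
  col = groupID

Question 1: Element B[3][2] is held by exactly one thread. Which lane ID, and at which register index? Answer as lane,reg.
c: 2->gid=2  r: 3->tid=1,i&1=1
L=2*4+1=9  i=1=1

9,1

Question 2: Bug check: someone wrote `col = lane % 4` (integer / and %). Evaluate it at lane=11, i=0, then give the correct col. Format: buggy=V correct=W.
buggy=3 correct=2

`lane % 4`[11,0]->3
lane 11: gid=2 (11/4), tid=3 (11%4)
i=0: r=3*2+0=6, c=gid=2
col: 3 vs 2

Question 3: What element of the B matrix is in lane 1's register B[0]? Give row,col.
2,0

1: g=0,t=1
[0] (1*2+0,0) = (2,0)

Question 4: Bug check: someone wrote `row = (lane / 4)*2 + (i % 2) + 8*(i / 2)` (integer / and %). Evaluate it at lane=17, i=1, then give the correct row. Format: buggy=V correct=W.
`(lane / 4)*2 + (i % 2) + 8*(i / 2)`[17,1]->9
lane 17->17/4=4, 17 mod 4=1
i=1  r:2·1+1->3  c:4
row: 9 vs 3

buggy=9 correct=3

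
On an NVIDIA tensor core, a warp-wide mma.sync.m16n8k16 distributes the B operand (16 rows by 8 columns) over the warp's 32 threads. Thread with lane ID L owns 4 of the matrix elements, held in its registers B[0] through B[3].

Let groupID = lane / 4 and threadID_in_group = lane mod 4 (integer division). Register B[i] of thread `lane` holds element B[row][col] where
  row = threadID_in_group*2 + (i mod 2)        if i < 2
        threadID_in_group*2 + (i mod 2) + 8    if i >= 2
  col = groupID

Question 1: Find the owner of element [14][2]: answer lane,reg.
11,2

c=2->g=2  r=14->rb=1,t=3,b0=0
L=2*4+3=11  i=1*2+0=2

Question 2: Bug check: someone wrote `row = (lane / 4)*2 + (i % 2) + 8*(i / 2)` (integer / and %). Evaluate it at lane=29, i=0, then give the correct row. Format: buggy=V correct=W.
`(lane / 4)*2 + (i % 2) + 8*(i / 2)`[29,0]⇒14
L=29⇒gr=29>>2=7, th=29&3=1
[0]⇒row 1·2+0+0=2  col gr=7
row: 14 vs 2

buggy=14 correct=2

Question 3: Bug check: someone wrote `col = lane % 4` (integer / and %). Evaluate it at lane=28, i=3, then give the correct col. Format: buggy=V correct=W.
`lane % 4`[28,3]⇒0
lane 28: gr=7 (28/4), th=0 (28%4)
i=3: r=0*2+1+8=9, c=gr=7
col: 0 vs 7

buggy=0 correct=7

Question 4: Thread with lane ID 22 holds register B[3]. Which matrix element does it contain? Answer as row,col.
22: gr=5,th=2
[3] (2*2+1+8,5) = (13,5)

13,5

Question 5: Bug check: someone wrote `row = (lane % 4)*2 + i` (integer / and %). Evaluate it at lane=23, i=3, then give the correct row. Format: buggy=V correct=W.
`(lane % 4)*2 + i`[23,3]->9
lane 23: gid=5 (23/4), tid=3 (23%4)
i=3: r=3*2+1+8=15, c=gid=5
row: 9 vs 15

buggy=9 correct=15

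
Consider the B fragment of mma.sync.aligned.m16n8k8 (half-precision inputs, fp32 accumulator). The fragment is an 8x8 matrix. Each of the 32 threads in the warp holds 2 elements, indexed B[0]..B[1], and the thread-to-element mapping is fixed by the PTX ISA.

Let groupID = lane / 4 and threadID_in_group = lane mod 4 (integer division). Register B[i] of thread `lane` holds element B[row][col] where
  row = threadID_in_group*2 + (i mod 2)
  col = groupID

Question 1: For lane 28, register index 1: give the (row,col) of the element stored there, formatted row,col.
lane 28->28/4=7, 28 mod 4=0
i=1  r:2·0+1->1  c:7

1,7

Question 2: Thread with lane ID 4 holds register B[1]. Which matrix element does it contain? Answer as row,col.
1,1

L=4->gid=4>>2=1, tid=4&3=0
[1]->row 0·2+1=1  col gid=1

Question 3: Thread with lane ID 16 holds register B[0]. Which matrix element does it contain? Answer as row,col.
0,4

16: g=4,t=0
[0] (0*2+0,4) = (0,4)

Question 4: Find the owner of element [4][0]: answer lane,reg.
2,0

c=0⇒gr=0  r=4⇒th=2,odd=0
L=0*4+2=2  i=0=0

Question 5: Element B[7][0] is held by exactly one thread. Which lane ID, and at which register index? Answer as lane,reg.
c=0->g=0  r=7->t=3,b0=1
L=0*4+3=3  i=1=1

3,1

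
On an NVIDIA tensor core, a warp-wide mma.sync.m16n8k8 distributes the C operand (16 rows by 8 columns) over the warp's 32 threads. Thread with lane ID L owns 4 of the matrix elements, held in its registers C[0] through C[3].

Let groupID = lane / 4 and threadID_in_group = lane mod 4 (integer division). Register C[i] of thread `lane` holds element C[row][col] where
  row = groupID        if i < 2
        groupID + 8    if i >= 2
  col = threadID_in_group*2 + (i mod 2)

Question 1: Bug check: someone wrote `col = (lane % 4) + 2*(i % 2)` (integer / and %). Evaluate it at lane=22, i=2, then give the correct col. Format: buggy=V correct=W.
`(lane % 4) + 2*(i % 2)`[22,2]⇒2
L=22⇒gr=22>>2=5, th=22&3=2
[2]⇒row 5+8=13  col 2·2+0=4
col: 2 vs 4

buggy=2 correct=4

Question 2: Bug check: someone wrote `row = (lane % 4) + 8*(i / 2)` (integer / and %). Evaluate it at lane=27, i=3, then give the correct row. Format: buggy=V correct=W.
`(lane % 4) + 8*(i / 2)`[27,3]->11
lane 27->27/4=6, 27 mod 4=3
i=3  r:6+8->14  c:2·3+1->7
row: 11 vs 14

buggy=11 correct=14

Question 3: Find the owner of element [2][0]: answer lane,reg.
8,0

r:2=>grp=2,rB=0  c:0=>tig=0,lo=0
L=2*4+0=8  i=0*2+0=0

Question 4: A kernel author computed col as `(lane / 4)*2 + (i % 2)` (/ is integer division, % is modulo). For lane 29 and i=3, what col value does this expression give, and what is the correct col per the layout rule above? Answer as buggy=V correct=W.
buggy=15 correct=3

`(lane / 4)*2 + (i % 2)`[29,3]->15
29: g=7,t=1
[3] (7+8,1*2+1) = (15,3)
col: 15 vs 3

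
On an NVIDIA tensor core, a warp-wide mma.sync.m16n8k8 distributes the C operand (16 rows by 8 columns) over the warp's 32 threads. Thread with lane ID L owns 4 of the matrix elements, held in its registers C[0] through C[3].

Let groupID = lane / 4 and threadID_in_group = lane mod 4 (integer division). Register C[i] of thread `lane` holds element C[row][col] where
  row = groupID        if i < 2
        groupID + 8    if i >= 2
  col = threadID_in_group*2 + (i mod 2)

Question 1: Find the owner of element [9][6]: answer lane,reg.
r: 9->gid=1,r8=1  c: 6->tid=3,i&1=0
L=1*4+3=7  i=1*2+0=2

7,2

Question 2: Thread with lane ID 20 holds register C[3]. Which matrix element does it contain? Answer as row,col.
L=20⇒gr=20>>2=5, th=20&3=0
[3]⇒row 5+8=13  col 0·2+1=1

13,1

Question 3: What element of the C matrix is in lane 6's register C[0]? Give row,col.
1,4

lane 6->6/4=1, 6 mod 4=2
i=0  r:1+0->1  c:2·2+0->4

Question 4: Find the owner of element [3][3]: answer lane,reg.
13,1

r=3⇒gr=3,Rb=0  c=3⇒th=1,odd=1
L=3*4+1=13  i=0*2+1=1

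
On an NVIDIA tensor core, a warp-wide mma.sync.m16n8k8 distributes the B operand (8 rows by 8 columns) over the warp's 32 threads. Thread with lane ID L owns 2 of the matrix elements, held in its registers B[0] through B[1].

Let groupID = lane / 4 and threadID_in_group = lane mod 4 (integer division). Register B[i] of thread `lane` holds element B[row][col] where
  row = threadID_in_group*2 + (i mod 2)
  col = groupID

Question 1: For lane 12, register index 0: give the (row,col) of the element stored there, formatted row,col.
0,3

L=12=>grp=12>>2=3, tig=12&3=0
[0]=>row 0·2+0=0  col grp=3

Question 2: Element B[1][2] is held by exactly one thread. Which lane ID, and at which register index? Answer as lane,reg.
c:2=>grp=2  r:1=>tig=0,lo=1
L=2*4+0=8  i=1=1

8,1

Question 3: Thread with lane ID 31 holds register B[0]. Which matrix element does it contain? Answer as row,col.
6,7

31: gr=7,th=3
[0] (3*2+0,7) = (6,7)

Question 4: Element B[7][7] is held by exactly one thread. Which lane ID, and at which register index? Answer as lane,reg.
c=7→G=7  r=7→T=3,p=1
L=7*4+3=31  i=1=1

31,1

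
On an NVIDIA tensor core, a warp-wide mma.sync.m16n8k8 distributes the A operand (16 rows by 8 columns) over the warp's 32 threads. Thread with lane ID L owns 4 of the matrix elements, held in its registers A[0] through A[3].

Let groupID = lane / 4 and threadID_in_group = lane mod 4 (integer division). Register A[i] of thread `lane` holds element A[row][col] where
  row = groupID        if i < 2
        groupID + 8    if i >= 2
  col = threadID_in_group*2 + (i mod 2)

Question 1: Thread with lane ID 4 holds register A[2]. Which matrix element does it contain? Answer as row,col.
4: gr=1,th=0
[2] (1+8,0*2+0) = (9,0)

9,0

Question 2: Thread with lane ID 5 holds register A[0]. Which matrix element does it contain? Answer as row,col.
lane 5: g=1 (5/4), t=1 (5%4)
i=0: r=1+0=1, c=1*2+0=2

1,2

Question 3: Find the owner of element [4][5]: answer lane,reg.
r:4=>grp=4,rB=0  c:5=>tig=2,lo=1
L=4*4+2=18  i=0*2+1=1

18,1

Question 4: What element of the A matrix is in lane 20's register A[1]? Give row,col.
20: gid=5,tid=0
[1] (5+0,0*2+1) = (5,1)

5,1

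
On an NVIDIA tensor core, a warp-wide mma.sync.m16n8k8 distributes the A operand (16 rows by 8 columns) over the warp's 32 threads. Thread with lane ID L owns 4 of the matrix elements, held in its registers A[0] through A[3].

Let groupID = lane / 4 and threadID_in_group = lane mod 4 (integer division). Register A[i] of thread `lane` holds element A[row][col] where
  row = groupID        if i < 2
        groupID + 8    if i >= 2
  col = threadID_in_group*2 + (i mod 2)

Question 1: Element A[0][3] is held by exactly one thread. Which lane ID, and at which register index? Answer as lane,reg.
r: 0->gid=0,r8=0  c: 3->tid=1,i&1=1
L=0*4+1=1  i=0*2+1=1

1,1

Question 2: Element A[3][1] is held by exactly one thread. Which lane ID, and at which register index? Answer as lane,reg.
r=3->g=3,rb=0  c=1->t=0,b0=1
L=3*4+0=12  i=0*2+1=1

12,1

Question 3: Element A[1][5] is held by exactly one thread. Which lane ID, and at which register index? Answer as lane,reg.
6,1

r:1=>grp=1,rB=0  c:5=>tig=2,lo=1
L=1*4+2=6  i=0*2+1=1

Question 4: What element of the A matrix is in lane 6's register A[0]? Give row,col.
6: G=1,T=2
[0] (1+0,2*2+0) = (1,4)

1,4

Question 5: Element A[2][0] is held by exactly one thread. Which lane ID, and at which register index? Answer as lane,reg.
r:2=>grp=2,rB=0  c:0=>tig=0,lo=0
L=2*4+0=8  i=0*2+0=0

8,0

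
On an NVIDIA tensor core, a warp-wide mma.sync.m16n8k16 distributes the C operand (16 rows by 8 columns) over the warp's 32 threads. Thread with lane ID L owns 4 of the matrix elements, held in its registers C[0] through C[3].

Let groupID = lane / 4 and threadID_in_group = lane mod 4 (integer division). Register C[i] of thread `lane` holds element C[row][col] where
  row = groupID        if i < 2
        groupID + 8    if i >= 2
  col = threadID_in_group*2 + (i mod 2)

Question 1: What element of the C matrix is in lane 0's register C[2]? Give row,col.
8,0

lane 0: gid=0 (0/4), tid=0 (0%4)
i=2: r=0+8=8, c=0*2+0=0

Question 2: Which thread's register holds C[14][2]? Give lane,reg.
r=14⇒gr=6,Rb=1  c=2⇒th=1,odd=0
L=6*4+1=25  i=1*2+0=2

25,2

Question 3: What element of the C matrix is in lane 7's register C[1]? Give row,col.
1,7

lane 7=>7/4=1, 7 mod 4=3
i=1  r:1+0=>1  c:2·3+1=>7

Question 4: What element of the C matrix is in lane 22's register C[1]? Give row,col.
22: gid=5,tid=2
[1] (5+0,2*2+1) = (5,5)

5,5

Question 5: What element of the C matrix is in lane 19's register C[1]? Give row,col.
4,7

lane 19: G=4 (19/4), T=3 (19%4)
i=1: r=4+0=4, c=3*2+1=7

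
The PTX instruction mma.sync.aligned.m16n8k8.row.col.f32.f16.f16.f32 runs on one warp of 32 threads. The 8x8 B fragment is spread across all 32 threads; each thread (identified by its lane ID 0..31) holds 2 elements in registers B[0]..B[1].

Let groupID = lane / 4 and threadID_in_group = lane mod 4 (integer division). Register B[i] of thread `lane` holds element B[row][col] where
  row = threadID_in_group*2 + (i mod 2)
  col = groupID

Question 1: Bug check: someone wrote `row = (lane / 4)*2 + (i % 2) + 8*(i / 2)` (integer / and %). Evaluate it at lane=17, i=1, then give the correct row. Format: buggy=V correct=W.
`(lane / 4)*2 + (i % 2) + 8*(i / 2)`[17,1]=>9
lane 17: grp=4 (17/4), tig=1 (17%4)
i=1: r=1*2+1=3, c=grp=4
row: 9 vs 3

buggy=9 correct=3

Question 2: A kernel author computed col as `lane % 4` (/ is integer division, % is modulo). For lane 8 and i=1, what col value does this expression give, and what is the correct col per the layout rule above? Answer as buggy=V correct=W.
`lane % 4`[8,1]->0
8: gid=2,tid=0
[1] (0*2+1,2) = (1,2)
col: 0 vs 2

buggy=0 correct=2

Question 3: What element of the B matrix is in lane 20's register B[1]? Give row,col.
lane 20->20/4=5, 20 mod 4=0
i=1  r:2·0+1->1  c:5

1,5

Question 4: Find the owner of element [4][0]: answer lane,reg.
c=0->g=0  r=4->t=2,b0=0
L=0*4+2=2  i=0=0

2,0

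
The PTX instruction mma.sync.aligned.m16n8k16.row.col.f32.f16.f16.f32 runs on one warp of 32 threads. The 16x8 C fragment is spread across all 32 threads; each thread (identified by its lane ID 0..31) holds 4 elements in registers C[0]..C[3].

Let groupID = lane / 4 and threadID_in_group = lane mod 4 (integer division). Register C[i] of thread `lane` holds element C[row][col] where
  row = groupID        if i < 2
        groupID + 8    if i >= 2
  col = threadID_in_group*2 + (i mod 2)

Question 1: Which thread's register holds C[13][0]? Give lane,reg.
r:13=>grp=5,rB=1  c:0=>tig=0,lo=0
L=5*4+0=20  i=1*2+0=2

20,2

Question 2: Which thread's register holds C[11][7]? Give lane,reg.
15,3

r=11->g=3,rb=1  c=7->t=3,b0=1
L=3*4+3=15  i=1*2+1=3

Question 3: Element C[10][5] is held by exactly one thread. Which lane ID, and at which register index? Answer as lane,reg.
r=10→G=2,rhi=1  c=5→T=2,p=1
L=2*4+2=10  i=1*2+1=3

10,3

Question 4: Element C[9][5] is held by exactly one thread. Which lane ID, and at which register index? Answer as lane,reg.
6,3

r:9=>grp=1,rB=1  c:5=>tig=2,lo=1
L=1*4+2=6  i=1*2+1=3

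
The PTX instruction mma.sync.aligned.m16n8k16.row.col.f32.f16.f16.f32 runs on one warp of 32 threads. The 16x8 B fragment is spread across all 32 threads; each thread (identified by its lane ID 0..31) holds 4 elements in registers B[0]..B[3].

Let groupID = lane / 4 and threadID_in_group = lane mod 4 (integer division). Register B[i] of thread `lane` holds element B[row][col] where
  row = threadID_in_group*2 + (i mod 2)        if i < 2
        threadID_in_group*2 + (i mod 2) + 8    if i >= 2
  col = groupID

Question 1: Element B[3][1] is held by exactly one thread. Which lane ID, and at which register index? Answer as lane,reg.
5,1

c=1→G=1  r=3→rhi=0,T=1,p=1
L=1*4+1=5  i=0*2+1=1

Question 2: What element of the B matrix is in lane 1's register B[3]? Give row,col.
L=1->gid=1>>2=0, tid=1&3=1
[3]->row 1·2+1+8=11  col gid=0

11,0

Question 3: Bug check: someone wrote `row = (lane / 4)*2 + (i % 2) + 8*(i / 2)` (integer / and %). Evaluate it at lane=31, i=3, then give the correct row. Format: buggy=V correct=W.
buggy=23 correct=15

`(lane / 4)*2 + (i % 2) + 8*(i / 2)`[31,3]->23
lane 31: gid=7 (31/4), tid=3 (31%4)
i=3: r=3*2+1+8=15, c=gid=7
row: 23 vs 15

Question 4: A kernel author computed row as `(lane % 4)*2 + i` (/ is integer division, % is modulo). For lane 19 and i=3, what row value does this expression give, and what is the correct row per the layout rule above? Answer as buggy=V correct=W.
buggy=9 correct=15

`(lane % 4)*2 + i`[19,3]=>9
19: grp=4,tig=3
[3] (3*2+1+8,4) = (15,4)
row: 9 vs 15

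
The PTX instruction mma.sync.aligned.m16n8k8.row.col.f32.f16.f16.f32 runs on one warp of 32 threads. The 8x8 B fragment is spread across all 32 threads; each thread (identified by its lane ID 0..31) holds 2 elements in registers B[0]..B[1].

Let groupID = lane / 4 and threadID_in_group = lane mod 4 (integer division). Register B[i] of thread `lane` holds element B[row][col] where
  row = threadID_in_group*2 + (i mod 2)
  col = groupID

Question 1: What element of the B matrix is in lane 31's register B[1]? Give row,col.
lane 31⇒31/4=7, 31 mod 4=3
i=1  r:2·3+1⇒7  c:7

7,7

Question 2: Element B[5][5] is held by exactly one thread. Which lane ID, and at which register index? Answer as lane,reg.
c:5=>grp=5  r:5=>tig=2,lo=1
L=5*4+2=22  i=1=1

22,1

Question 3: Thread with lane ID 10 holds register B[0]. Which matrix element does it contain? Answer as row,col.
4,2

lane 10->10/4=2, 10 mod 4=2
i=0  r:2·2+0->4  c:2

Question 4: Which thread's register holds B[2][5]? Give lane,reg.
c=5⇒gr=5  r=2⇒th=1,odd=0
L=5*4+1=21  i=0=0

21,0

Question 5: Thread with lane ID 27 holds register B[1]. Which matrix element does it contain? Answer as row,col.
7,6

27: gr=6,th=3
[1] (3*2+1,6) = (7,6)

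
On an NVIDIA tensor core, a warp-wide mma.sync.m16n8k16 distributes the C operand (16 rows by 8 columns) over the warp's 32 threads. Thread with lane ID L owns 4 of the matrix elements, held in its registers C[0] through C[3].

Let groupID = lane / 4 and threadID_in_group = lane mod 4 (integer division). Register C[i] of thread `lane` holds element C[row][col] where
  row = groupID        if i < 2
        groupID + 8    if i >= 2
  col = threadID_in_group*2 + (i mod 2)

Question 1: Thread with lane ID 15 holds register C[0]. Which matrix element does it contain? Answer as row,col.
lane 15->15/4=3, 15 mod 4=3
i=0  r:3+0->3  c:2·3+0->6

3,6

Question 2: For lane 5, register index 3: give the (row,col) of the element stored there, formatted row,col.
L=5->g=5>>2=1, t=5&3=1
[3]->row 1+8=9  col 1·2+1=3

9,3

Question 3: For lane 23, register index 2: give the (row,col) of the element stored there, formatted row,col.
L=23⇒gr=23>>2=5, th=23&3=3
[2]⇒row 5+8=13  col 3·2+0=6

13,6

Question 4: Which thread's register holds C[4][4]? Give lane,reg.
r=4→G=4,rhi=0  c=4→T=2,p=0
L=4*4+2=18  i=0*2+0=0

18,0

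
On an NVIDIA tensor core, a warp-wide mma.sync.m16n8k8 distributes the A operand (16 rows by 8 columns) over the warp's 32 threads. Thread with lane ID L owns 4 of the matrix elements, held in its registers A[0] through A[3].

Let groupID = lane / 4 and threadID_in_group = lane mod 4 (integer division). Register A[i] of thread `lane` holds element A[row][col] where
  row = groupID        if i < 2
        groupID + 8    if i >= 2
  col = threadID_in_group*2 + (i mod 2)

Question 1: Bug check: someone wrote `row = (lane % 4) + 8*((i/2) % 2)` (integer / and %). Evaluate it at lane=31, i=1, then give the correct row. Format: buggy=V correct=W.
buggy=3 correct=7

`(lane % 4) + 8*((i/2) % 2)`[31,1]->3
lane 31: gid=7 (31/4), tid=3 (31%4)
i=1: r=7+0=7, c=3*2+1=7
row: 3 vs 7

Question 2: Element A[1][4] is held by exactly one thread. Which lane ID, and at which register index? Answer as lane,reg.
r:1=>grp=1,rB=0  c:4=>tig=2,lo=0
L=1*4+2=6  i=0*2+0=0

6,0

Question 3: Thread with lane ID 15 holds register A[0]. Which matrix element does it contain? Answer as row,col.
3,6

L=15=>grp=15>>2=3, tig=15&3=3
[0]=>row 3+0=3  col 3·2+0=6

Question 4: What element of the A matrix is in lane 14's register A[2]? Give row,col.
11,4

lane 14: gr=3 (14/4), th=2 (14%4)
i=2: r=3+8=11, c=2*2+0=4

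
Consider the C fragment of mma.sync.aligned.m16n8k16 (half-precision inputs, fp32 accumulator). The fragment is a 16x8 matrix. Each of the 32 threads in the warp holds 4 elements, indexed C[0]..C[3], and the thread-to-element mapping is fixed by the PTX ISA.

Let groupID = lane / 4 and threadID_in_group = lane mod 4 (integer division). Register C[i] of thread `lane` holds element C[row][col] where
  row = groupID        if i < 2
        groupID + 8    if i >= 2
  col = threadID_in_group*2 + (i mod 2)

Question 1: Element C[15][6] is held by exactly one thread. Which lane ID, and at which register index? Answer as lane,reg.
r=15→G=7,rhi=1  c=6→T=3,p=0
L=7*4+3=31  i=1*2+0=2

31,2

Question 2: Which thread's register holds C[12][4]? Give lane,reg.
r=12⇒gr=4,Rb=1  c=4⇒th=2,odd=0
L=4*4+2=18  i=1*2+0=2

18,2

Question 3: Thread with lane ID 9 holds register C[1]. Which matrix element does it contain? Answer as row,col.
9: gid=2,tid=1
[1] (2+0,1*2+1) = (2,3)

2,3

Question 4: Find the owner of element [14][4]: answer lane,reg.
26,2

r=14->g=6,rb=1  c=4->t=2,b0=0
L=6*4+2=26  i=1*2+0=2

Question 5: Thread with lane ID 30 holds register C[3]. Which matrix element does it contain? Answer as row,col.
L=30->gid=30>>2=7, tid=30&3=2
[3]->row 7+8=15  col 2·2+1=5

15,5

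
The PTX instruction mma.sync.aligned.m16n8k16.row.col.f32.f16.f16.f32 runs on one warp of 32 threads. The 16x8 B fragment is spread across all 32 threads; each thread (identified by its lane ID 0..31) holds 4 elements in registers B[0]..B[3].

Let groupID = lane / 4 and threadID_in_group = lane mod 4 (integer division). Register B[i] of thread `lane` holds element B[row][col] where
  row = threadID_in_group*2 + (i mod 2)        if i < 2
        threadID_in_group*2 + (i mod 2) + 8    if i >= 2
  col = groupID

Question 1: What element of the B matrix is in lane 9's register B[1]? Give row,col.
lane 9: grp=2 (9/4), tig=1 (9%4)
i=1: r=1*2+1+0=3, c=grp=2

3,2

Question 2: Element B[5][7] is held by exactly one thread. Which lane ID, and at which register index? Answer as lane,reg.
30,1

c:7=>grp=7  r:5=>rB=0,tig=2,lo=1
L=7*4+2=30  i=0*2+1=1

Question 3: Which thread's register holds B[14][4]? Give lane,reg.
c=4->g=4  r=14->rb=1,t=3,b0=0
L=4*4+3=19  i=1*2+0=2

19,2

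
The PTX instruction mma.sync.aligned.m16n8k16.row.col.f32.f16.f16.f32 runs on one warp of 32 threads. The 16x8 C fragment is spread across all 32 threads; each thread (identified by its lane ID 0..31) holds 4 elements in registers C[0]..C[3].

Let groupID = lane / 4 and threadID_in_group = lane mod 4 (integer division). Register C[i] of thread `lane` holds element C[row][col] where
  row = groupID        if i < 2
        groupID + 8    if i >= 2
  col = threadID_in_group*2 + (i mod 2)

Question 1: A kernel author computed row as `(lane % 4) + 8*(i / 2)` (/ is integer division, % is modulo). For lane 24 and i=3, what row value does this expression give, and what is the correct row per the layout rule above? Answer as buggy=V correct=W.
`(lane % 4) + 8*(i / 2)`[24,3]⇒8
24: gr=6,th=0
[3] (6+8,0*2+1) = (14,1)
row: 8 vs 14

buggy=8 correct=14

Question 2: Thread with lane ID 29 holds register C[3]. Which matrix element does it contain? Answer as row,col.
L=29=>grp=29>>2=7, tig=29&3=1
[3]=>row 7+8=15  col 1·2+1=3

15,3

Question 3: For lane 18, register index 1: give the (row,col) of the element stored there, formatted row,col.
lane 18: gr=4 (18/4), th=2 (18%4)
i=1: r=4+0=4, c=2*2+1=5

4,5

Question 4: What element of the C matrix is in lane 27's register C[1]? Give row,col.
6,7

lane 27->27/4=6, 27 mod 4=3
i=1  r:6+0->6  c:2·3+1->7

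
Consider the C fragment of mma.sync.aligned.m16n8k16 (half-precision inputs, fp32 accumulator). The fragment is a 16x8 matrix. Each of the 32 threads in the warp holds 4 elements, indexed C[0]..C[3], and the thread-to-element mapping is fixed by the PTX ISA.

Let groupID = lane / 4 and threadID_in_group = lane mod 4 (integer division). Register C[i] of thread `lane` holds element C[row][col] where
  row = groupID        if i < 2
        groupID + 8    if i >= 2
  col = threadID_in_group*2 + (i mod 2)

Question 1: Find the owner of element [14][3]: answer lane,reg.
25,3

r=14->g=6,rb=1  c=3->t=1,b0=1
L=6*4+1=25  i=1*2+1=3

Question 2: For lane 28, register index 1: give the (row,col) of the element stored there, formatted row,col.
L=28→G=28>>2=7, T=28&3=0
[1]→row 7+0=7  col 0·2+1=1

7,1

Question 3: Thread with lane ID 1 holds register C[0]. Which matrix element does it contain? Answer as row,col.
1: gr=0,th=1
[0] (0+0,1*2+0) = (0,2)

0,2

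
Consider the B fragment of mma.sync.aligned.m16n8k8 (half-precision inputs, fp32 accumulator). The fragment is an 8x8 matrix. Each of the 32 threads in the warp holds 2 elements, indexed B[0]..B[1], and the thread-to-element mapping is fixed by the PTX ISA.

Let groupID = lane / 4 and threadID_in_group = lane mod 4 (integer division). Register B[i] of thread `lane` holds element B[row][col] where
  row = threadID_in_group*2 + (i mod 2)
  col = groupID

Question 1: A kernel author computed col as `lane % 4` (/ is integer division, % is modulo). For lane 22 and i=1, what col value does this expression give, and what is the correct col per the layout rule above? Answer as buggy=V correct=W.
`lane % 4`[22,1]⇒2
L=22⇒gr=22>>2=5, th=22&3=2
[1]⇒row 2·2+1=5  col gr=5
col: 2 vs 5

buggy=2 correct=5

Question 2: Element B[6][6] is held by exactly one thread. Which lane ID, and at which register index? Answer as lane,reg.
c=6->g=6  r=6->t=3,b0=0
L=6*4+3=27  i=0=0

27,0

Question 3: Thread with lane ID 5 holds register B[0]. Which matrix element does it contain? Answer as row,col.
2,1

L=5->gid=5>>2=1, tid=5&3=1
[0]->row 1·2+0=2  col gid=1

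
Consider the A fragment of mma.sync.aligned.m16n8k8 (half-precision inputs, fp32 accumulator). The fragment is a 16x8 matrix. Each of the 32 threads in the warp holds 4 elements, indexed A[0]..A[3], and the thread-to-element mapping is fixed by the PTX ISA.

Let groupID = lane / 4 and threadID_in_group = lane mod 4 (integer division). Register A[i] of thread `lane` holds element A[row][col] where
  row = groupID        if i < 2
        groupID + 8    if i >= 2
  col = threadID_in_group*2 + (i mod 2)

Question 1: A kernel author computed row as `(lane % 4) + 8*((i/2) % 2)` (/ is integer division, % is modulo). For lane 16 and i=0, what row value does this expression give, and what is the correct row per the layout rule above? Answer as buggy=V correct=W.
buggy=0 correct=4

`(lane % 4) + 8*((i/2) % 2)`[16,0]=>0
lane 16: grp=4 (16/4), tig=0 (16%4)
i=0: r=4+0=4, c=0*2+0=0
row: 0 vs 4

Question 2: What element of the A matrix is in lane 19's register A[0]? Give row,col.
4,6

L=19->g=19>>2=4, t=19&3=3
[0]->row 4+0=4  col 3·2+0=6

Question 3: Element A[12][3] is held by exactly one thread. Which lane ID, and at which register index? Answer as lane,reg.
17,3

r=12⇒gr=4,Rb=1  c=3⇒th=1,odd=1
L=4*4+1=17  i=1*2+1=3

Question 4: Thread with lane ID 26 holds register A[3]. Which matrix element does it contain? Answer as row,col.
26: G=6,T=2
[3] (6+8,2*2+1) = (14,5)

14,5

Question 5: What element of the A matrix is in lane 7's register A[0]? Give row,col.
L=7⇒gr=7>>2=1, th=7&3=3
[0]⇒row 1+0=1  col 3·2+0=6

1,6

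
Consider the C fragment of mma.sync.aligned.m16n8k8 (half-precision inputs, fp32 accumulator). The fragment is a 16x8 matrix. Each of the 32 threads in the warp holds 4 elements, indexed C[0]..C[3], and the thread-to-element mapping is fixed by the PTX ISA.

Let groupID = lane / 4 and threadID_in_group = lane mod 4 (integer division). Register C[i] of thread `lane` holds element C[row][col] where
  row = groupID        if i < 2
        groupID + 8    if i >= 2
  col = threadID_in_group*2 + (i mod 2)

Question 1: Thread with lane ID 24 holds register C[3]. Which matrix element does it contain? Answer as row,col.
24: gid=6,tid=0
[3] (6+8,0*2+1) = (14,1)

14,1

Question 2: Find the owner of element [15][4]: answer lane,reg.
30,2

r:15=>grp=7,rB=1  c:4=>tig=2,lo=0
L=7*4+2=30  i=1*2+0=2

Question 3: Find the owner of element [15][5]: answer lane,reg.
r:15=>grp=7,rB=1  c:5=>tig=2,lo=1
L=7*4+2=30  i=1*2+1=3

30,3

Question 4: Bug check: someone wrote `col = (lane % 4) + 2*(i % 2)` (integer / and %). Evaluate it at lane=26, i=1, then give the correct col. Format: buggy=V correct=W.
buggy=4 correct=5

`(lane % 4) + 2*(i % 2)`[26,1]→4
L=26→G=26>>2=6, T=26&3=2
[1]→row 6+0=6  col 2·2+1=5
col: 4 vs 5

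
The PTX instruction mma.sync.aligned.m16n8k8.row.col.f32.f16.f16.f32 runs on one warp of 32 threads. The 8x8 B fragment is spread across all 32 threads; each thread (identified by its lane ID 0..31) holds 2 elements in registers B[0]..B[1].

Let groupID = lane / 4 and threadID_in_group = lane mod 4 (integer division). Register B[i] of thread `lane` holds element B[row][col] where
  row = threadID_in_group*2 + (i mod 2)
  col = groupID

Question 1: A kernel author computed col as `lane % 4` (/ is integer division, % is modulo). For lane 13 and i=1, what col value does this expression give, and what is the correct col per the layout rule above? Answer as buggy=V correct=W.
buggy=1 correct=3

`lane % 4`[13,1]→1
L=13→G=13>>2=3, T=13&3=1
[1]→row 1·2+1=3  col G=3
col: 1 vs 3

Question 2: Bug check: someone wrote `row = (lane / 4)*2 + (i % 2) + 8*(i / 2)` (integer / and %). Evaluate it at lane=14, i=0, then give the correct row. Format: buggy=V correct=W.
buggy=6 correct=4

`(lane / 4)*2 + (i % 2) + 8*(i / 2)`[14,0]->6
L=14->gid=14>>2=3, tid=14&3=2
[0]->row 2·2+0=4  col gid=3
row: 6 vs 4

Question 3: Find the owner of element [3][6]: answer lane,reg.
c=6⇒gr=6  r=3⇒th=1,odd=1
L=6*4+1=25  i=1=1

25,1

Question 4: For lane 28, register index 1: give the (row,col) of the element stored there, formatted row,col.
1,7

lane 28: gr=7 (28/4), th=0 (28%4)
i=1: r=0*2+1=1, c=gr=7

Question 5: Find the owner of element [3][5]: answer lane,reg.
21,1

c=5->g=5  r=3->t=1,b0=1
L=5*4+1=21  i=1=1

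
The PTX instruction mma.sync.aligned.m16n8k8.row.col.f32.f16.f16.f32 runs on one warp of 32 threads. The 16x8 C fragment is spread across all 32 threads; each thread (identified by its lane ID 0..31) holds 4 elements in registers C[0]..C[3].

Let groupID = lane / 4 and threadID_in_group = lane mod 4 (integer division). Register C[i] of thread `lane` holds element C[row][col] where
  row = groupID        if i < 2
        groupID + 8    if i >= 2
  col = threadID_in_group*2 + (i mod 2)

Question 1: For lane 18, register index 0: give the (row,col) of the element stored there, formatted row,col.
lane 18→18/4=4, 18 mod 4=2
i=0  r:4+0→4  c:2·2+0→4

4,4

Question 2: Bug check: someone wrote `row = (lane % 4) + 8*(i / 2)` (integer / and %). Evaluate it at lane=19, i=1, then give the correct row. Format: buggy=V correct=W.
buggy=3 correct=4

`(lane % 4) + 8*(i / 2)`[19,1]⇒3
lane 19⇒19/4=4, 19 mod 4=3
i=1  r:4+0⇒4  c:2·3+1⇒7
row: 3 vs 4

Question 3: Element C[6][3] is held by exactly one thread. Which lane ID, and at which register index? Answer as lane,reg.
r:6=>grp=6,rB=0  c:3=>tig=1,lo=1
L=6*4+1=25  i=0*2+1=1

25,1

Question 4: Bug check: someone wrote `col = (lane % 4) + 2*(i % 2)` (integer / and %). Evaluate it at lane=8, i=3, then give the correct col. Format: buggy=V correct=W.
`(lane % 4) + 2*(i % 2)`[8,3]=>2
L=8=>grp=8>>2=2, tig=8&3=0
[3]=>row 2+8=10  col 0·2+1=1
col: 2 vs 1

buggy=2 correct=1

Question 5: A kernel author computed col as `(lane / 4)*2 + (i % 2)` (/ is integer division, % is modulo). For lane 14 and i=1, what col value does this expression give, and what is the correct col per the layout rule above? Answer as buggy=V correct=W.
buggy=7 correct=5

`(lane / 4)*2 + (i % 2)`[14,1]->7
lane 14: gid=3 (14/4), tid=2 (14%4)
i=1: r=3+0=3, c=2*2+1=5
col: 7 vs 5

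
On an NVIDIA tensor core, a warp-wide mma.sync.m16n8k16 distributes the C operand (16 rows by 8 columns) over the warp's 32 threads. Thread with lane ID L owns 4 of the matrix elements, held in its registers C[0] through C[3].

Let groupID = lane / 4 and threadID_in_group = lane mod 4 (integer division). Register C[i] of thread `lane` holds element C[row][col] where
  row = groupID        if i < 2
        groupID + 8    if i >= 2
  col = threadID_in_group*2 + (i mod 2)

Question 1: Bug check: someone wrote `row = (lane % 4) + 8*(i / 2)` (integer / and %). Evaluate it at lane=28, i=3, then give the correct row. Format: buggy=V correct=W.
buggy=8 correct=15

`(lane % 4) + 8*(i / 2)`[28,3]=>8
28: grp=7,tig=0
[3] (7+8,0*2+1) = (15,1)
row: 8 vs 15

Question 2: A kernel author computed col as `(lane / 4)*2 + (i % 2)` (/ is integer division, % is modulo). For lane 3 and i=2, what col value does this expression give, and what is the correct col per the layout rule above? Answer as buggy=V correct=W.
buggy=0 correct=6

`(lane / 4)*2 + (i % 2)`[3,2]->0
lane 3->3/4=0, 3 mod 4=3
i=2  r:0+8->8  c:2·3+0->6
col: 0 vs 6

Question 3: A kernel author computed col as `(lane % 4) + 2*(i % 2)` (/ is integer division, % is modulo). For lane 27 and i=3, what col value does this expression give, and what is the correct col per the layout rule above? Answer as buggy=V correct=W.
buggy=5 correct=7

`(lane % 4) + 2*(i % 2)`[27,3]=>5
lane 27: grp=6 (27/4), tig=3 (27%4)
i=3: r=6+8=14, c=3*2+1=7
col: 5 vs 7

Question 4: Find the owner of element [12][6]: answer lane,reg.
19,2

r=12→G=4,rhi=1  c=6→T=3,p=0
L=4*4+3=19  i=1*2+0=2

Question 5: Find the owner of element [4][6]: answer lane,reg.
r:4=>grp=4,rB=0  c:6=>tig=3,lo=0
L=4*4+3=19  i=0*2+0=0

19,0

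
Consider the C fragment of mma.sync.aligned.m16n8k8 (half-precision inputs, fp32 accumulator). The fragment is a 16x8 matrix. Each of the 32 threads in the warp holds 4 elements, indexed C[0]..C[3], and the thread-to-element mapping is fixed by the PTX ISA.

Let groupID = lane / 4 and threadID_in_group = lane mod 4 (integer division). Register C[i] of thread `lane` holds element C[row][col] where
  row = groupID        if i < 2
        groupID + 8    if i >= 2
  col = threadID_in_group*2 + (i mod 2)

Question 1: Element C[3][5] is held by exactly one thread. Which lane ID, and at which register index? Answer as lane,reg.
r=3→G=3,rhi=0  c=5→T=2,p=1
L=3*4+2=14  i=0*2+1=1

14,1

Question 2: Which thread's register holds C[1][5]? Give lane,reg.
6,1

r=1->g=1,rb=0  c=5->t=2,b0=1
L=1*4+2=6  i=0*2+1=1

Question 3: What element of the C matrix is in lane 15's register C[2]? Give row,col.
15: g=3,t=3
[2] (3+8,3*2+0) = (11,6)

11,6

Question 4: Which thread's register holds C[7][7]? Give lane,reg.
r=7⇒gr=7,Rb=0  c=7⇒th=3,odd=1
L=7*4+3=31  i=0*2+1=1

31,1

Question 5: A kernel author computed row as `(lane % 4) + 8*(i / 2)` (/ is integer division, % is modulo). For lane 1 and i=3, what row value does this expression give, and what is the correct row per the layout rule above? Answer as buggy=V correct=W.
`(lane % 4) + 8*(i / 2)`[1,3]→9
1: G=0,T=1
[3] (0+8,1*2+1) = (8,3)
row: 9 vs 8

buggy=9 correct=8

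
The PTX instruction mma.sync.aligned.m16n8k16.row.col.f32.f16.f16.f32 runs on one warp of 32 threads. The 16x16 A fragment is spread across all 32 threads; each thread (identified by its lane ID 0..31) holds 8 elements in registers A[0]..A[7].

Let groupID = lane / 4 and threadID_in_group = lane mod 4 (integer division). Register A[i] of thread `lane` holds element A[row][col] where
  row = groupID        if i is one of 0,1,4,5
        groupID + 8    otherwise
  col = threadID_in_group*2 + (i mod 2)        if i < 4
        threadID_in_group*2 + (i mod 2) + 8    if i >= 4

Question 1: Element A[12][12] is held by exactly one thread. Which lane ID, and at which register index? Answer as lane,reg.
18,6

r=12->g=4,rb=1  c=12->cb=1,t=2,b0=0
L=4*4+2=18  i=1*4+1*2+0=6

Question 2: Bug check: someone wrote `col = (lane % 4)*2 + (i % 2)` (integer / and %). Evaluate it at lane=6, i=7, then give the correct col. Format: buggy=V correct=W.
buggy=5 correct=13

`(lane % 4)*2 + (i % 2)`[6,7]→5
L=6→G=6>>2=1, T=6&3=2
[7]→row 1+8=9  col 2·2+1+8=13
col: 5 vs 13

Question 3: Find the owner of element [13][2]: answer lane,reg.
r=13->g=5,rb=1  c=2->cb=0,t=1,b0=0
L=5*4+1=21  i=0*4+1*2+0=2

21,2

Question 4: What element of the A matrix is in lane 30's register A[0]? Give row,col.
7,4

L=30->g=30>>2=7, t=30&3=2
[0]->row 7+0=7  col 2·2+0+0=4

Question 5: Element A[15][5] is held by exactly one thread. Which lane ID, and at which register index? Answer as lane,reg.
30,3

r:15=>grp=7,rB=1  c:5=>cB=0,tig=2,lo=1
L=7*4+2=30  i=0*4+1*2+1=3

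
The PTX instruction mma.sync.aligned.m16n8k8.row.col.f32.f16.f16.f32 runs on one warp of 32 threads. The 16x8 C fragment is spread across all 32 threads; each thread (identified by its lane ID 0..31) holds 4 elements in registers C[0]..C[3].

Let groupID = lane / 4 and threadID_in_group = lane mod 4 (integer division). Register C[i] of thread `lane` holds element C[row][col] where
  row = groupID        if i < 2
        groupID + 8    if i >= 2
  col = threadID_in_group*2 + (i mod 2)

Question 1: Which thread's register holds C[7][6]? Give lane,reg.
r:7=>grp=7,rB=0  c:6=>tig=3,lo=0
L=7*4+3=31  i=0*2+0=0

31,0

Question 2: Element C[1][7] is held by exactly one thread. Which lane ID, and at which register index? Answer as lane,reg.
r=1⇒gr=1,Rb=0  c=7⇒th=3,odd=1
L=1*4+3=7  i=0*2+1=1

7,1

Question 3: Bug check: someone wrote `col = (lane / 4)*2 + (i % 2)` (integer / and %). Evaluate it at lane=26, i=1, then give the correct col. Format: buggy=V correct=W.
buggy=13 correct=5

`(lane / 4)*2 + (i % 2)`[26,1]->13
lane 26: g=6 (26/4), t=2 (26%4)
i=1: r=6+0=6, c=2*2+1=5
col: 13 vs 5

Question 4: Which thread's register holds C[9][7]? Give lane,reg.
r=9⇒gr=1,Rb=1  c=7⇒th=3,odd=1
L=1*4+3=7  i=1*2+1=3

7,3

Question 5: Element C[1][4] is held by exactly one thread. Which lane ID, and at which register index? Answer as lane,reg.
r=1->g=1,rb=0  c=4->t=2,b0=0
L=1*4+2=6  i=0*2+0=0

6,0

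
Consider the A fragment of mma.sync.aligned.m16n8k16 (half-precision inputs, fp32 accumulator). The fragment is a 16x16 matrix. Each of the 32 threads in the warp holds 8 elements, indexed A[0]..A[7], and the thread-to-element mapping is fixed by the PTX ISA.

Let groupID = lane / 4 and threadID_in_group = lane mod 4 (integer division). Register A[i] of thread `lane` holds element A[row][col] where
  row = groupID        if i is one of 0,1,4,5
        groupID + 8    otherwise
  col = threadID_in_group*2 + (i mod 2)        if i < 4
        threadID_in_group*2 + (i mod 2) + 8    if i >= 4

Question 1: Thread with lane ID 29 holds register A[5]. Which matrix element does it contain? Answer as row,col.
7,11

lane 29->29/4=7, 29 mod 4=1
i=5  r:7+0->7  c:2·1+1+8->11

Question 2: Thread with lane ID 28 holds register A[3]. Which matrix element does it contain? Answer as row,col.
lane 28: g=7 (28/4), t=0 (28%4)
i=3: r=7+8=15, c=0*2+1+0=1

15,1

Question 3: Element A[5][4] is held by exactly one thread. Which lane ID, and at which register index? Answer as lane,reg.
r:5=>grp=5,rB=0  c:4=>cB=0,tig=2,lo=0
L=5*4+2=22  i=0*4+0*2+0=0

22,0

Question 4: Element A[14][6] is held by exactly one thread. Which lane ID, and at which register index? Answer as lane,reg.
r: 14->gid=6,r8=1  c: 6->c8=0,tid=3,i&1=0
L=6*4+3=27  i=0*4+1*2+0=2

27,2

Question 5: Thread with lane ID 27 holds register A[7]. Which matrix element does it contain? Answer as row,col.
14,15

lane 27→27/4=6, 27 mod 4=3
i=7  r:6+8→14  c:2·3+1+8→15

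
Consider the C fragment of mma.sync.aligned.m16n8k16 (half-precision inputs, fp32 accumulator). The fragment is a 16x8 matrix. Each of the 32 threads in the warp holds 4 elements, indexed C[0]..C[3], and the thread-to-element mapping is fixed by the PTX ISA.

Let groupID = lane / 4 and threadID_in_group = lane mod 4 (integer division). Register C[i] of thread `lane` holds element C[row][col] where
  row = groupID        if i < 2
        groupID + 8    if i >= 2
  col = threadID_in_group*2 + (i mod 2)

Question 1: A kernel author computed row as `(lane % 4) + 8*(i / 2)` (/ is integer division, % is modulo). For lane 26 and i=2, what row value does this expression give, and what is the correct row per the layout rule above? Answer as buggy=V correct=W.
buggy=10 correct=14

`(lane % 4) + 8*(i / 2)`[26,2]→10
L=26→G=26>>2=6, T=26&3=2
[2]→row 6+8=14  col 2·2+0=4
row: 10 vs 14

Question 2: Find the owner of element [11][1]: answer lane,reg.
r: 11->gid=3,r8=1  c: 1->tid=0,i&1=1
L=3*4+0=12  i=1*2+1=3

12,3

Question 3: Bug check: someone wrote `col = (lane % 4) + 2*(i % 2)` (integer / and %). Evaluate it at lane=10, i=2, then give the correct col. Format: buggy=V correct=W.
`(lane % 4) + 2*(i % 2)`[10,2]->2
L=10->gid=10>>2=2, tid=10&3=2
[2]->row 2+8=10  col 2·2+0=4
col: 2 vs 4

buggy=2 correct=4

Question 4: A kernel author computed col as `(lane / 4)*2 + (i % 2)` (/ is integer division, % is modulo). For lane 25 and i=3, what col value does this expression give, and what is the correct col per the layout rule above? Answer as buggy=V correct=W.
`(lane / 4)*2 + (i % 2)`[25,3]->13
25: g=6,t=1
[3] (6+8,1*2+1) = (14,3)
col: 13 vs 3

buggy=13 correct=3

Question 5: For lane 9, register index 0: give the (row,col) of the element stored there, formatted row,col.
2,2

9: gid=2,tid=1
[0] (2+0,1*2+0) = (2,2)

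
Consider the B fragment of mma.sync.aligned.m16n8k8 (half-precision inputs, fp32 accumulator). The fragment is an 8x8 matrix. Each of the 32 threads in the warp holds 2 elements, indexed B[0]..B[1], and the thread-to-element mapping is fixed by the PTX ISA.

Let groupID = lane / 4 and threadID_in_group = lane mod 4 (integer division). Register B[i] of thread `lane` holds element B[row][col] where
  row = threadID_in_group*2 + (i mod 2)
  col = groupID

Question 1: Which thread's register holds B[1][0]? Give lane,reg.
0,1

c=0->g=0  r=1->t=0,b0=1
L=0*4+0=0  i=1=1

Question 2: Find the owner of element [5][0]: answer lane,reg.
c=0->g=0  r=5->t=2,b0=1
L=0*4+2=2  i=1=1

2,1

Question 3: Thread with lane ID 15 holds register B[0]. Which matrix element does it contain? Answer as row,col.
6,3

lane 15=>15/4=3, 15 mod 4=3
i=0  r:2·3+0=>6  c:3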